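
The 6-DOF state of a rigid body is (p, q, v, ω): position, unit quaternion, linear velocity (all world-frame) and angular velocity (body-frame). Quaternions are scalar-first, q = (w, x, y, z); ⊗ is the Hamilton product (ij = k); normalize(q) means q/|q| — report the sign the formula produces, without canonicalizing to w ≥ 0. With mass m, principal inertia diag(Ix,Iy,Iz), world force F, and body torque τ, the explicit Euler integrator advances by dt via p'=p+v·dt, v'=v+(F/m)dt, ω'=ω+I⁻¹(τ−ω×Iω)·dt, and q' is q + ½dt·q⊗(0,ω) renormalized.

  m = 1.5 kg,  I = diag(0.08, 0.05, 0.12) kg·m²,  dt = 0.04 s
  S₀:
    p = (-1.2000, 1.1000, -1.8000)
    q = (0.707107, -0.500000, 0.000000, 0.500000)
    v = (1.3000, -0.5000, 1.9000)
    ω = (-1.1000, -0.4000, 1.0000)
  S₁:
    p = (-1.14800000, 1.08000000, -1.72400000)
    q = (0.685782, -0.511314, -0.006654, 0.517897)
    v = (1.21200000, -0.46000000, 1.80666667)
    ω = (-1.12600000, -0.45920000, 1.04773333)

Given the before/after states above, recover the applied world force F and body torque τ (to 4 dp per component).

F = (-3.3000, 1.5000, -3.5000)
τ = (-0.0800, -0.0300, 0.1300)

Δω = ω₁−ω₀ = (-0.02600000, -0.05920000, 0.04773333)
applied torque τ = (-0.0800, -0.0300, 0.1300)
Δv = v₁−v₀ = (-0.08800000, 0.04000000, -0.09333333)
m·(v₁−v₀)/dt = (-3.3000, 1.5000, -3.5000)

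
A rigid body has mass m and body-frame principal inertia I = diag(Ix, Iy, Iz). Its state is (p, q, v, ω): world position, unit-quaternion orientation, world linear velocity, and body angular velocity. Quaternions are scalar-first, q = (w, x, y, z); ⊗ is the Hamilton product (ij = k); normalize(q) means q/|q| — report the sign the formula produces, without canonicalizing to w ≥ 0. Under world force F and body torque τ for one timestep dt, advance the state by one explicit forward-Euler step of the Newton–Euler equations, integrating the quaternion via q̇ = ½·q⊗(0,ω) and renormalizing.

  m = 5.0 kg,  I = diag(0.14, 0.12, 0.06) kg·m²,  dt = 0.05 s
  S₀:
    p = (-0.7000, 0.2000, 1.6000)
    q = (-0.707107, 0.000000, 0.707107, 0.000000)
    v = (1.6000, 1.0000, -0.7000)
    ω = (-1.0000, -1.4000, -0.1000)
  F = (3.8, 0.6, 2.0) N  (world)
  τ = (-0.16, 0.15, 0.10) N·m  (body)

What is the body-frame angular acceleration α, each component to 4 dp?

ω×(Iω) gyroscopic = (-0.0084, 0.0080, -0.0280)
angular accel α = (-1.0829, 1.1833, 2.1333)

α = (-1.0829, 1.1833, 2.1333)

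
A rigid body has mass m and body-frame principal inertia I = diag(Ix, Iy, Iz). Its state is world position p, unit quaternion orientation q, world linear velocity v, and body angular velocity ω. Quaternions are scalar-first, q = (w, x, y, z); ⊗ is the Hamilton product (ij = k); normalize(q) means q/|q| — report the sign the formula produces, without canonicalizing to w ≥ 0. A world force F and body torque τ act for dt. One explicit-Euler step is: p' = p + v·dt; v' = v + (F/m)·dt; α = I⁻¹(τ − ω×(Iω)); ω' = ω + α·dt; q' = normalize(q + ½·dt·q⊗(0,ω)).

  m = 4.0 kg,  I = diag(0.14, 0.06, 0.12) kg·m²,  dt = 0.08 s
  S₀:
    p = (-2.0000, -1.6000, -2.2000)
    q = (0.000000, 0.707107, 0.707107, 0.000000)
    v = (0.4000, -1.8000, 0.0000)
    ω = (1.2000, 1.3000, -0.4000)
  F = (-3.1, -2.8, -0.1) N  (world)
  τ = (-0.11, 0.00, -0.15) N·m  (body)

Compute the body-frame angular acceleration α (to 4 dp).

α = (-0.5629, 0.1600, -0.2100)

gyro term ω×Iω = (-0.0312, -0.0096, -0.1248)
α = I⁻¹(τ − ω×Iω) = (-0.5629, 0.1600, -0.2100)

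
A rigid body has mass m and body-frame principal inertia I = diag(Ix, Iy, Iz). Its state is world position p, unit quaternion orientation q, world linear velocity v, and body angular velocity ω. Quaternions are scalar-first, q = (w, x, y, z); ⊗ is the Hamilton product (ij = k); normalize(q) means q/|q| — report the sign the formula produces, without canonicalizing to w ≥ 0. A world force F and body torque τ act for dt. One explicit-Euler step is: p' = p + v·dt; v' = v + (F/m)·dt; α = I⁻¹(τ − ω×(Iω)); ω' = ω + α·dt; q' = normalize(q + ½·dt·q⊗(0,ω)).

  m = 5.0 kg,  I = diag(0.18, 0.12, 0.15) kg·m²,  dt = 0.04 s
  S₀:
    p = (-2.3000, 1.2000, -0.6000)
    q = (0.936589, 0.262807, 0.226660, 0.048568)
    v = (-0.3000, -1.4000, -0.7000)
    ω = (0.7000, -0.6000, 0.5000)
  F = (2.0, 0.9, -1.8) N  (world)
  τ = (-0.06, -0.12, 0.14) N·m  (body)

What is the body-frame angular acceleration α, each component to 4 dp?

gyro term ω×Iω = (-0.0090, 0.0105, 0.0252)
angular accel α = (-0.2833, -1.0875, 0.7653)

α = (-0.2833, -1.0875, 0.7653)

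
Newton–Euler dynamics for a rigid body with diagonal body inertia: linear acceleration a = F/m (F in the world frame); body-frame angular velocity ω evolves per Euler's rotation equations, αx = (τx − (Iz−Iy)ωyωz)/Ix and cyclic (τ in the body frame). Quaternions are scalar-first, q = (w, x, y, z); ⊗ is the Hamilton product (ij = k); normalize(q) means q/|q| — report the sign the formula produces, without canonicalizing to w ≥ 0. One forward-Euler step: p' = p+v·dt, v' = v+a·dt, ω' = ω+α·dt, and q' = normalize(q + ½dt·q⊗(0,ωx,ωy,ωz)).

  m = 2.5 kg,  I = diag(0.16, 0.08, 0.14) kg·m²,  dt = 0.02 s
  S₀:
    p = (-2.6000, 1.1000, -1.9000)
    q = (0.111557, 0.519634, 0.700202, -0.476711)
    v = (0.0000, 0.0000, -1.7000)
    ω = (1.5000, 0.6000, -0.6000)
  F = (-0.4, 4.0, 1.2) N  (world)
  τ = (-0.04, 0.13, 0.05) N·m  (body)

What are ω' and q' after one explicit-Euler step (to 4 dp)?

gyro term ω×Iω = (-0.0216, -0.0180, -0.0720)
α = I⁻¹(τ − ω×Iω) = (-0.1150, 1.8500, 0.8714)
ω' = ω + α·dt = (1.4977, 0.6370, -0.5826)
Hamilton product q⊗(0,ω) = (-1.4855988, 0.0332409, -0.3363519, -0.8054568)
q + ½dt·q⊗(0,ω), renormalized = (0.0967, 0.5199, 0.6967, -0.4847)

ω' = (1.4977, 0.6370, -0.5826)
q' = (0.0967, 0.5199, 0.6967, -0.4847)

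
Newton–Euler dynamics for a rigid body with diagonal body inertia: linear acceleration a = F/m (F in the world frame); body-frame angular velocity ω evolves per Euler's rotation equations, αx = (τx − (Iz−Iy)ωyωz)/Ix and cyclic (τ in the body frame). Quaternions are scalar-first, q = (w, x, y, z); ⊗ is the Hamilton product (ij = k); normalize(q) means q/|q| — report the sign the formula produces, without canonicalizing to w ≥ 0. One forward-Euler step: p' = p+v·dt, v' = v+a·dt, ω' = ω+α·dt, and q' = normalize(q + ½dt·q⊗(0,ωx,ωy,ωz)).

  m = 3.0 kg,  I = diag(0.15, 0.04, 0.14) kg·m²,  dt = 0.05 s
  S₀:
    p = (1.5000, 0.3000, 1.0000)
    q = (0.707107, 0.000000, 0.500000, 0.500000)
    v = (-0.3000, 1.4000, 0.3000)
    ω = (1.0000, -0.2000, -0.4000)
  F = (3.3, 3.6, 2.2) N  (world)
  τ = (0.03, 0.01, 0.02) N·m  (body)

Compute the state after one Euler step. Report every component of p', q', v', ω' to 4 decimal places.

gyro term ω×Iω = (0.0080, -0.0040, 0.0220)
α = I⁻¹(τ − ω×Iω) = (0.1467, 0.3500, -0.0143)
new body rate ω' = (1.0073, -0.1825, -0.4007)
2q̇ = q⊗(0,ω) = (0.3000000, 0.6071070, 0.3585786, -0.7828428)
q + ½dt·q⊗(0,ω), renormalized = (0.7143, 0.0152, 0.5088, 0.4802)
p' = p + v·dt = (1.4850, 0.3700, 1.0150)
v + (F/m)dt = (-0.2450, 1.4600, 0.3367)

p' = (1.4850, 0.3700, 1.0150)
q' = (0.7143, 0.0152, 0.5088, 0.4802)
v' = (-0.2450, 1.4600, 0.3367)
ω' = (1.0073, -0.1825, -0.4007)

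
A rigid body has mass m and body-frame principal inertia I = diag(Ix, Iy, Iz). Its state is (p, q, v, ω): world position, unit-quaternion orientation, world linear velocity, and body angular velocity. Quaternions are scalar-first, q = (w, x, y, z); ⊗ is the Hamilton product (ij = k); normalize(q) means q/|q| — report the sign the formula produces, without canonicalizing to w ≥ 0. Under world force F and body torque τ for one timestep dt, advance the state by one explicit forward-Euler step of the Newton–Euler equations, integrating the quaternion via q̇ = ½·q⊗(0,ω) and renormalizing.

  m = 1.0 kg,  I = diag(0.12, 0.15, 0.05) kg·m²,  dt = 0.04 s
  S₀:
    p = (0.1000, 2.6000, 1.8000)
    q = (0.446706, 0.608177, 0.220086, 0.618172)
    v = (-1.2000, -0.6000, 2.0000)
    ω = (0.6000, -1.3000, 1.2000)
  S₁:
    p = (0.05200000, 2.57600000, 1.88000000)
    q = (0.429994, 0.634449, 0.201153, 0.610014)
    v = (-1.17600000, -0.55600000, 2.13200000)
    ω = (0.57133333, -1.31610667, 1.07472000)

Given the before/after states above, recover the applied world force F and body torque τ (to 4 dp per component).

Δω = ω₁−ω₀ = (-0.02866667, -0.01610667, -0.12528000)
ω₀×(Iω₀) = (0.1560, 0.0504, -0.0234)
applied torque τ = (0.0700, -0.0100, -0.1800)
velocity change Δv = (0.02400000, 0.04400000, 0.13200000)
F = m·Δv/dt = (0.6000, 1.1000, 3.3000)

F = (0.6000, 1.1000, 3.3000)
τ = (0.0700, -0.0100, -0.1800)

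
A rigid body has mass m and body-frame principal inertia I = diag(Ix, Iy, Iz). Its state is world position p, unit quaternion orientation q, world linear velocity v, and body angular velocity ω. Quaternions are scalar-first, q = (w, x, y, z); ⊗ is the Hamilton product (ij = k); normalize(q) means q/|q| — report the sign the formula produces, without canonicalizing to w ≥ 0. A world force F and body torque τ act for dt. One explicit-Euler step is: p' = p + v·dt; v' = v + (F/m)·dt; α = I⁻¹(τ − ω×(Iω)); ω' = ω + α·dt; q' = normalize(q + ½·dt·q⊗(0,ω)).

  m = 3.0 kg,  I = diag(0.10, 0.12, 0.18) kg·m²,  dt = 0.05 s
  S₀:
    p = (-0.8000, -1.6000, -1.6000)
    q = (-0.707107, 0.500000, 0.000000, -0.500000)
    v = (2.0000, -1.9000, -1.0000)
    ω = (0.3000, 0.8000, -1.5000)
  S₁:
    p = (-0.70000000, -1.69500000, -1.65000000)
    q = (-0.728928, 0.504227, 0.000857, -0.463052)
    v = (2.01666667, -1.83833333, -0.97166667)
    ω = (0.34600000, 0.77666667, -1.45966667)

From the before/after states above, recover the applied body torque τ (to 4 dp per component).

τ = (0.0200, -0.0200, 0.1500)

rate change Δω = (0.04600000, -0.02333333, 0.04033333)
precession coupling = (-0.0720, 0.0360, 0.0048)
applied torque τ = (0.0200, -0.0200, 0.1500)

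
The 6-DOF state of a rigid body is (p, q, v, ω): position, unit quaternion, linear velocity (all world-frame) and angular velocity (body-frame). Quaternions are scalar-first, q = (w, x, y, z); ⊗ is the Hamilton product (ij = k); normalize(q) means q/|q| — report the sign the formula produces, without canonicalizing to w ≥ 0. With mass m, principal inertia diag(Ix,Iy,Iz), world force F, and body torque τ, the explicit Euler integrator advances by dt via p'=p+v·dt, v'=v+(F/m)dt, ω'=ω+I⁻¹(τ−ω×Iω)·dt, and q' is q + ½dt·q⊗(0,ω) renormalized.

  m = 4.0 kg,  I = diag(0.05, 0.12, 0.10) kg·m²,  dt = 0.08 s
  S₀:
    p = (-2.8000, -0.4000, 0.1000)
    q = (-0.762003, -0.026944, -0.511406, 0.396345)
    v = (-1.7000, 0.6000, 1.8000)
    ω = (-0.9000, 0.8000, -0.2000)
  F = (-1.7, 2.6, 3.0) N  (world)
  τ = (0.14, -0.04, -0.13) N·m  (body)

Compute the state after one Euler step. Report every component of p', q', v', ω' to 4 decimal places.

p' = p + v·dt = (-2.9360, -0.3520, 0.2440)
v + (F/m)dt = (-1.7340, 0.6520, 1.8600)
gyro term ω×Iω = (0.0032, -0.0090, -0.0504)
angular accel α = (2.7360, -0.2583, -0.7960)
ω' = ω + α·dt = (-0.6811, 0.7793, -0.2637)
Hamilton product q⊗(0,ω) = (0.4641442, 0.4710079, -0.9717017, -0.3294200)
q + ½dt·q⊗(0,ω), renormalized = (-0.7426, -0.0081, -0.5496, 0.3827)

p' = (-2.9360, -0.3520, 0.2440)
q' = (-0.7426, -0.0081, -0.5496, 0.3827)
v' = (-1.7340, 0.6520, 1.8600)
ω' = (-0.6811, 0.7793, -0.2637)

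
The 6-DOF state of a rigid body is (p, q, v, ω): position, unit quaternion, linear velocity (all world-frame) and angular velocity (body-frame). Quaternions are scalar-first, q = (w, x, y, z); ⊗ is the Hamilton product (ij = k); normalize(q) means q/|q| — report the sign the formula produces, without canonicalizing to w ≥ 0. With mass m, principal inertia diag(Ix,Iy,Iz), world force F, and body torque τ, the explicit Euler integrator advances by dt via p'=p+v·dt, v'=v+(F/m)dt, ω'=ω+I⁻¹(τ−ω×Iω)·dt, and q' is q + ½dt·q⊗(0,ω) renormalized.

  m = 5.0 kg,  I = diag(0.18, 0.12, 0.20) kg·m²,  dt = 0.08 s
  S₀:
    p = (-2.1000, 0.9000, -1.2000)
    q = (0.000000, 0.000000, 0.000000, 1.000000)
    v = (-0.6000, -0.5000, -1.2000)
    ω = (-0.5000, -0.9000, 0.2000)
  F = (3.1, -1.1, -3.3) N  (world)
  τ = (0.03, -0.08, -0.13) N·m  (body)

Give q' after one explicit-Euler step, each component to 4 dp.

q' = (-0.0080, 0.0360, -0.0200, 0.9991)

2q̇ = q⊗(0,ω) = (-0.2000000, 0.9000000, -0.5000000, 0.0000000)
q' = normalize(q + ½dt·q⊗(0,ω)) = (-0.0080, 0.0360, -0.0200, 0.9991)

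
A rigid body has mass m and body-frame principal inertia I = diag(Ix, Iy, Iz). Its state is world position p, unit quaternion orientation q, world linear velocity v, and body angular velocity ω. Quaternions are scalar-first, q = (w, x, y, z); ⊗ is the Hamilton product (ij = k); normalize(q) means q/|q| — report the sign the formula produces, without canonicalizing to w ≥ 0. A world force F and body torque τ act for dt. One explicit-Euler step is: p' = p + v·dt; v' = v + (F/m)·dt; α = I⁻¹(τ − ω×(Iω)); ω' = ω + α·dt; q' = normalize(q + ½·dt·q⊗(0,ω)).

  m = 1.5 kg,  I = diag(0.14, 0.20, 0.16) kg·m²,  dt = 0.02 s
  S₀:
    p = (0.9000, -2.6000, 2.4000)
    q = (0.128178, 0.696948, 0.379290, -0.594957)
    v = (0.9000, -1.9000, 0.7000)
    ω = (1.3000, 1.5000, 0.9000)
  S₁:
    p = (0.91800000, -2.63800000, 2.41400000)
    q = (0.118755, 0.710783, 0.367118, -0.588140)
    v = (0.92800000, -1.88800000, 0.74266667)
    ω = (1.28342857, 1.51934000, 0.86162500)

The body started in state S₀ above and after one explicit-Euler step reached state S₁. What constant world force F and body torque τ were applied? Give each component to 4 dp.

Δv = v₁−v₀ = (0.02800000, 0.01200000, 0.04266667)
m·(v₁−v₀)/dt = (2.1000, 0.9000, 3.2000)
rate change Δω = (-0.01657143, 0.01934000, -0.03837500)
τ = I·(Δω/dt) + ω₀×(Iω₀) = (-0.1700, 0.1700, -0.1900)

F = (2.1000, 0.9000, 3.2000)
τ = (-0.1700, 0.1700, -0.1900)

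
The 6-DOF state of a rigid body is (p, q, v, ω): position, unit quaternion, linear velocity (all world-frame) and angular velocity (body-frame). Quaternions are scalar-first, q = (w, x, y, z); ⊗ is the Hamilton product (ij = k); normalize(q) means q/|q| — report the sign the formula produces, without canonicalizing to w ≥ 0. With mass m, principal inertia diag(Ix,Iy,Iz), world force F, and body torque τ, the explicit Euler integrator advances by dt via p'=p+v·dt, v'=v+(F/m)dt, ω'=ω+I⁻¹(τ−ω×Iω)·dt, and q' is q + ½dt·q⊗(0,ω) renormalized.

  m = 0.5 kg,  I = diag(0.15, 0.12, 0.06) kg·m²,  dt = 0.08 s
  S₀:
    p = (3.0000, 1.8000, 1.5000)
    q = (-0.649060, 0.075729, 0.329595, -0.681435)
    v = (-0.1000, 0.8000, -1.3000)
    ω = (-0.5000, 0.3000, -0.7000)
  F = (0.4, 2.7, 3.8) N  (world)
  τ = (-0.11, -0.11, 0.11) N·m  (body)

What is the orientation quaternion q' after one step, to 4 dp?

2q̇ = q⊗(0,ω) = (-0.5380185, 0.2982440, 0.1990098, 0.6418582)
updated quaternion q' = (-0.6701, 0.0876, 0.3373, -0.6553)

q' = (-0.6701, 0.0876, 0.3373, -0.6553)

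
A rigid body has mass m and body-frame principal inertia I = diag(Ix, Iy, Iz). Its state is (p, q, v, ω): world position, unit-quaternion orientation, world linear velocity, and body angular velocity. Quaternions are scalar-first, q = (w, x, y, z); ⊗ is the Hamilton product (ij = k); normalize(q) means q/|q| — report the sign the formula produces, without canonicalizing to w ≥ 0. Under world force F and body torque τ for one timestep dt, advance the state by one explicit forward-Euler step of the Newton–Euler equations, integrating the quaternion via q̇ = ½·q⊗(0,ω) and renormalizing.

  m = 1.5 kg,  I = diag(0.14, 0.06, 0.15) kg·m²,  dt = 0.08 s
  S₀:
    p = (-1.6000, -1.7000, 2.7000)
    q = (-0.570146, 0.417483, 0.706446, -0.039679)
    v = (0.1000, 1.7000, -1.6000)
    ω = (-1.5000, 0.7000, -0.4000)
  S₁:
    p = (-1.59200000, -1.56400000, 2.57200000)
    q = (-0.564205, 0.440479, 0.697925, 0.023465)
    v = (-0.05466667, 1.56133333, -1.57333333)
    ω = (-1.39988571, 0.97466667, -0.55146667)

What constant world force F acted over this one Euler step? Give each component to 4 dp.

Δv = v₁−v₀ = (-0.15466667, -0.13866667, 0.02666667)
F = m·Δv/dt = (-2.9000, -2.6000, 0.5000)

F = (-2.9000, -2.6000, 0.5000)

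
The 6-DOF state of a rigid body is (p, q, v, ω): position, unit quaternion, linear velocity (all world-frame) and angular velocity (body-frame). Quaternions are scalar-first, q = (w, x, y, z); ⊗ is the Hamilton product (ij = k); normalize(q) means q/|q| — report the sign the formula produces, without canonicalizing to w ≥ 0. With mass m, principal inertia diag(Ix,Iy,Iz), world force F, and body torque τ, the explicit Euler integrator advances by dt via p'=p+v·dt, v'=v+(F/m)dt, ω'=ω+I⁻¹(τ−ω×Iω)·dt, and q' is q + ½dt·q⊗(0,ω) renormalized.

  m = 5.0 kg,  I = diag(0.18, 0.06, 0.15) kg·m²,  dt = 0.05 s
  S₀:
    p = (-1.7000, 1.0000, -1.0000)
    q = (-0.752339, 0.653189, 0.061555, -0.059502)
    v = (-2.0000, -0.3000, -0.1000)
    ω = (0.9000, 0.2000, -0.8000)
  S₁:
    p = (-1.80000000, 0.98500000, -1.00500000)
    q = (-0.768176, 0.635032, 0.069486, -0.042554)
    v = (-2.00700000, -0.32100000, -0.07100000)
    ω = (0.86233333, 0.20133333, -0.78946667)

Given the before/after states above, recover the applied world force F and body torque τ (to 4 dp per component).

F = (-0.7000, -2.1000, 2.9000)
τ = (-0.1500, -0.0200, 0.0100)

ω₁ − ω₀ = (-0.03766667, 0.00133333, 0.01053333)
I·α + gyro = (-0.1500, -0.0200, 0.0100)
v₁ − v₀ = (-0.00700000, -0.02100000, 0.02900000)
applied force F = (-0.7000, -2.1000, 2.9000)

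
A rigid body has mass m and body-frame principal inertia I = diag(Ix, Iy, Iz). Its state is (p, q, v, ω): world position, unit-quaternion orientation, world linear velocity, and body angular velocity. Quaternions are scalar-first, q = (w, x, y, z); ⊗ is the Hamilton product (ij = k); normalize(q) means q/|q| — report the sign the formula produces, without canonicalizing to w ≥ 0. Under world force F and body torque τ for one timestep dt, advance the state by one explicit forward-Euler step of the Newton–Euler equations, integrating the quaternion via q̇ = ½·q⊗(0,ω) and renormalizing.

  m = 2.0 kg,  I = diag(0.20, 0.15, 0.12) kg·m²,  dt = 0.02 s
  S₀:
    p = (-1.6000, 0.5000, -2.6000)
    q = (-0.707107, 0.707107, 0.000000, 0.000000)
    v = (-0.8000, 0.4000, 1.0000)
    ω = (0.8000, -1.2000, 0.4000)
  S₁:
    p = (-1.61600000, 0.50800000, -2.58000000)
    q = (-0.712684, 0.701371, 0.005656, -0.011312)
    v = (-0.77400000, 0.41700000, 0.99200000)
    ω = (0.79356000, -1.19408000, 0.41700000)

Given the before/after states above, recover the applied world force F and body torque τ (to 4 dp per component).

F = (2.6000, 1.7000, -0.8000)
τ = (-0.0500, 0.0700, 0.1500)

ω₁ − ω₀ = (-0.00644000, 0.00592000, 0.01700000)
τ = I·(Δω/dt) + ω₀×(Iω₀) = (-0.0500, 0.0700, 0.1500)
v₁ − v₀ = (0.02600000, 0.01700000, -0.00800000)
m·(v₁−v₀)/dt = (2.6000, 1.7000, -0.8000)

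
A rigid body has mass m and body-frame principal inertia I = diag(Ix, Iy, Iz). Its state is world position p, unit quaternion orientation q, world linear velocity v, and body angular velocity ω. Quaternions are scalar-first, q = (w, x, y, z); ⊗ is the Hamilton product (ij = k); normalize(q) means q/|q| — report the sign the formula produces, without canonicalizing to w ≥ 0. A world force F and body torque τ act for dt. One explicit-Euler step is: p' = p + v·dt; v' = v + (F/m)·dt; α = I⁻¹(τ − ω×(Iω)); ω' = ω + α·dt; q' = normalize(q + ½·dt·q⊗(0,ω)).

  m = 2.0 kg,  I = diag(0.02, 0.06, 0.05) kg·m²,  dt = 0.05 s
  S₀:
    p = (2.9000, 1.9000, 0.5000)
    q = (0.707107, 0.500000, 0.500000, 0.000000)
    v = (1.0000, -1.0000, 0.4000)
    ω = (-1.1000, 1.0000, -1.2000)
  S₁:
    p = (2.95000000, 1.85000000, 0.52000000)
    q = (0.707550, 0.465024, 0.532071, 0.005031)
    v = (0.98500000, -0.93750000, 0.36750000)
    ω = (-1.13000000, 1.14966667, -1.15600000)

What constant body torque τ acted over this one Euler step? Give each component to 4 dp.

Δω = ω₁−ω₀ = (-0.03000000, 0.14966667, 0.04400000)
applied torque τ = (0.0000, 0.1400, 0.0000)

τ = (0.0000, 0.1400, 0.0000)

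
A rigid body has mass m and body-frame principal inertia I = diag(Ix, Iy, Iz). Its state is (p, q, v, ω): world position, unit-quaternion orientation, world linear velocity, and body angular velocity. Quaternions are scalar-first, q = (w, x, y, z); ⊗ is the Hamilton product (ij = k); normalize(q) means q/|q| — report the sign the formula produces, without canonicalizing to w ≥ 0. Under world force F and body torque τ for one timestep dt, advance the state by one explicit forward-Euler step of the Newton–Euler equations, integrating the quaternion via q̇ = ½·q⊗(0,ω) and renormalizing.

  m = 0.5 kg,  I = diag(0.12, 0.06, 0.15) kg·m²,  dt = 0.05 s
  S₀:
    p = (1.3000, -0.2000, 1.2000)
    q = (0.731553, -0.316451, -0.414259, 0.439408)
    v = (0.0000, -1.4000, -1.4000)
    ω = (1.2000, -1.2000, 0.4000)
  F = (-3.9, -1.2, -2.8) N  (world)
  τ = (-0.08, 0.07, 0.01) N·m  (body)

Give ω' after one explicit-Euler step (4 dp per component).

ω' = (1.1847, -1.1297, 0.3745)

ω×(Iω) gyroscopic = (-0.0432, -0.0144, 0.0864)
α = I⁻¹(τ − ω×Iω) = (-0.3067, 1.4067, -0.5093)
new body rate ω' = (1.1847, -1.1297, 0.3745)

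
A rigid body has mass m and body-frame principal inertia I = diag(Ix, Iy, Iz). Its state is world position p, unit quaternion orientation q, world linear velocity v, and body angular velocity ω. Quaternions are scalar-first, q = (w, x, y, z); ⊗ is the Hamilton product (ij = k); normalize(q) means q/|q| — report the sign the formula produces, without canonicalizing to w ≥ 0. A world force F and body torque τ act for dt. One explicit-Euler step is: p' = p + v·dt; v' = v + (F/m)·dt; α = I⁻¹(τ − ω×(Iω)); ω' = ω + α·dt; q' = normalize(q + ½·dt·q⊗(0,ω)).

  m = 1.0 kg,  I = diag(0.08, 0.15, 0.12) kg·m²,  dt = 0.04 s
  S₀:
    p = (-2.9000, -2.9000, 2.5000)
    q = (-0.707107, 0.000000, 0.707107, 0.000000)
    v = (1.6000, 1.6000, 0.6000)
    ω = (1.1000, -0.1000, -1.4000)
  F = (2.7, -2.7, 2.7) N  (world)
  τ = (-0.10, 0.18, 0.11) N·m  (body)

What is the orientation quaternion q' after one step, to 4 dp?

Hamilton product q⊗(0,ω) = (0.0707107, -1.7677675, 0.0707107, 0.2121321)
q + ½dt·q⊗(0,ω), renormalized = (-0.7052, -0.0353, 0.7081, 0.0042)

q' = (-0.7052, -0.0353, 0.7081, 0.0042)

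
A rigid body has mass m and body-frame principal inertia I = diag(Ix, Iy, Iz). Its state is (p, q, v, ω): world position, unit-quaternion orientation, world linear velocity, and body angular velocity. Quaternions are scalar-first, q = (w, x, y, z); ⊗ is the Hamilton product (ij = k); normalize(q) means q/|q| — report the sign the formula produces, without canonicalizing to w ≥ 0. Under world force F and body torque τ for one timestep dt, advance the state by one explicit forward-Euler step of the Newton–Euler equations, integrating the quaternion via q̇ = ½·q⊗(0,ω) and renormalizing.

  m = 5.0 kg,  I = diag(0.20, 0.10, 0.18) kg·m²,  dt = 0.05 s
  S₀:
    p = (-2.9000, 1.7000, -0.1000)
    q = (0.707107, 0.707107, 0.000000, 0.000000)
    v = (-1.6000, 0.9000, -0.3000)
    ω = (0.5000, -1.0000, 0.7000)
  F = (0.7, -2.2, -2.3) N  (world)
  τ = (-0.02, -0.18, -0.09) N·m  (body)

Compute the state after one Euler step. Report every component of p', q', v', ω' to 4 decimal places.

p' = (-2.9800, 1.7450, -0.1150)
q' = (0.6979, 0.7156, -0.0300, -0.0053)
v' = (-1.5930, 0.8780, -0.3230)
ω' = (0.5090, -1.0935, 0.6611)

precession coupling ω×(Iω) = (-0.0560, 0.0070, 0.0500)
α = I⁻¹(τ − ω×Iω) = (0.1800, -1.8700, -0.7778)
ω' = ω + α·dt = (0.5090, -1.0935, 0.6611)
2q̇ = q⊗(0,ω) = (-0.3535535, 0.3535535, -1.2020819, -0.2121321)
q + ½dt·q⊗(0,ω), renormalized = (0.6979, 0.7156, -0.0300, -0.0053)
a = F/m = (0.1400, -0.4400, -0.4600)
new position p' = (-2.9800, 1.7450, -0.1150)
v + (F/m)dt = (-1.5930, 0.8780, -0.3230)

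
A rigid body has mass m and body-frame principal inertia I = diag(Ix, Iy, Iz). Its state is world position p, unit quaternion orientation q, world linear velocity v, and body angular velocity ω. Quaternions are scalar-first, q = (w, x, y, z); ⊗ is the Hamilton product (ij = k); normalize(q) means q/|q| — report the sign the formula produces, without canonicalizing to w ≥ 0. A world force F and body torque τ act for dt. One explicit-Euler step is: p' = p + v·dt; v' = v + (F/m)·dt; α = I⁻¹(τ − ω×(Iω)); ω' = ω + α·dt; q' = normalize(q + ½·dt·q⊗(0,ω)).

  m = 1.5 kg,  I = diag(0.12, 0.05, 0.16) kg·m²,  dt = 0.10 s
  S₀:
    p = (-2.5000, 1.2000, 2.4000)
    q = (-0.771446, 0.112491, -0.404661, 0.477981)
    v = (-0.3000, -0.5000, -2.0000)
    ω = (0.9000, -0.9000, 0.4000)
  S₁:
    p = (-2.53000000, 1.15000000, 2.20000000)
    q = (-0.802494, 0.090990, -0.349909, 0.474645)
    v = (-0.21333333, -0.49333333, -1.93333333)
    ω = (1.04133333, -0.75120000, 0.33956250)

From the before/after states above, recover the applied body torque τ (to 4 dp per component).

τ = (0.1300, 0.0600, -0.0400)

Δω = ω₁−ω₀ = (0.14133333, 0.14880000, -0.06043750)
τ = I·(Δω/dt) + ω₀×(Iω₀) = (0.1300, 0.0600, -0.0400)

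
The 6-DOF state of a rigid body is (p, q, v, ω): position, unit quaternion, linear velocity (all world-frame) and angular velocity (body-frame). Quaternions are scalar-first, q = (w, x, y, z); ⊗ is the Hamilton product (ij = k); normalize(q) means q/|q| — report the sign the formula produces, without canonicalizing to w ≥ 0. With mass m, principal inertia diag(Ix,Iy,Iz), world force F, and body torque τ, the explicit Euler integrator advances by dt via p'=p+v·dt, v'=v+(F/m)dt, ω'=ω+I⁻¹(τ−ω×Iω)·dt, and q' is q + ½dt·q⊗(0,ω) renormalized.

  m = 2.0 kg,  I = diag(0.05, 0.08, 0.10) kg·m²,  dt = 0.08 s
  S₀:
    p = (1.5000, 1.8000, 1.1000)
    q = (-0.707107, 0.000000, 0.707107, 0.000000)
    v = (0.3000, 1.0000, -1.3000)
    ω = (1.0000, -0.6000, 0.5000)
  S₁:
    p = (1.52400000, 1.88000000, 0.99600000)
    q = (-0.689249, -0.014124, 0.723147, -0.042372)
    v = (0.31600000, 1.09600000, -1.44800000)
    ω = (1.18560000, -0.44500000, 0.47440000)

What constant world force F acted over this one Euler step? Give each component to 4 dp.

velocity change Δv = (0.01600000, 0.09600000, -0.14800000)
F = m·Δv/dt = (0.4000, 2.4000, -3.7000)

F = (0.4000, 2.4000, -3.7000)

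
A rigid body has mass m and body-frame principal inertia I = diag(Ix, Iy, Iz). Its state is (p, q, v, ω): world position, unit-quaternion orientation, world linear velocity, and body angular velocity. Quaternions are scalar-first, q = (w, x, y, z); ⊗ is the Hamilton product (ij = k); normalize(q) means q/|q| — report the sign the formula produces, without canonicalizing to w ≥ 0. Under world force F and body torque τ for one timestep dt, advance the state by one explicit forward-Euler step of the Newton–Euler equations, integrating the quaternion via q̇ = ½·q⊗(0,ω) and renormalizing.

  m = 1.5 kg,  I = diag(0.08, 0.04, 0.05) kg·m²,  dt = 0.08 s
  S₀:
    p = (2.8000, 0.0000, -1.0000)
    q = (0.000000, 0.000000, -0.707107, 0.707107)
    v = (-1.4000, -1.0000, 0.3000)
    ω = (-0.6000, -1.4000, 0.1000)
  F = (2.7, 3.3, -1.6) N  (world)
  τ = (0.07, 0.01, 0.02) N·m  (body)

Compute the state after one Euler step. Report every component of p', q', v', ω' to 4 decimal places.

p' = (2.6880, -0.0800, -0.9760)
q' = (-0.0423, 0.0367, -0.7227, 0.6889)
v' = (-1.2560, -0.8240, 0.2147)
ω' = (-0.5286, -1.3764, 0.1858)

ω×(Iω) gyroscopic = (-0.0014, -0.0018, -0.0336)
angular accel α = (0.8925, 0.2950, 1.0720)
ω + α·dt = (-0.5286, -1.3764, 0.1858)
Hamilton product q⊗(0,ω) = (-1.0606605, 0.9192391, -0.4242642, -0.4242642)
q' = normalize(q + ½dt·q⊗(0,ω)) = (-0.0423, 0.0367, -0.7227, 0.6889)
p' = p + v·dt = (2.6880, -0.0800, -0.9760)
new velocity v' = (-1.2560, -0.8240, 0.2147)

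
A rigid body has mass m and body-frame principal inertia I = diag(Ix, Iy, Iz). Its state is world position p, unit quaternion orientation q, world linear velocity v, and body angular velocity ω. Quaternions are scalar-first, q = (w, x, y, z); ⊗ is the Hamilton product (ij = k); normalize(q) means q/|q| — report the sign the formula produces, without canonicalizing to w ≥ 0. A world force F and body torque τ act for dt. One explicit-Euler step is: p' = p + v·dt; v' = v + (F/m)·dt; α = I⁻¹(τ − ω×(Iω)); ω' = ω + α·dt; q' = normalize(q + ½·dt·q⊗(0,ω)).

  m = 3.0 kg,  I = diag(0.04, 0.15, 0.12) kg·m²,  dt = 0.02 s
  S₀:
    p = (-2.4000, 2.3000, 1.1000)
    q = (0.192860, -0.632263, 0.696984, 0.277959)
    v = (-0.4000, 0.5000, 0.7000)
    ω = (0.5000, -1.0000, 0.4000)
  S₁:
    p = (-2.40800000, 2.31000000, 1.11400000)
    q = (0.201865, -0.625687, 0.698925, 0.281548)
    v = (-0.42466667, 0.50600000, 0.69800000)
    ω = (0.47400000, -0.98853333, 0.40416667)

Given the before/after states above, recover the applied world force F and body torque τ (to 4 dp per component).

velocity change Δv = (-0.02466667, 0.00600000, -0.00200000)
m·(v₁−v₀)/dt = (-3.7000, 0.9000, -0.3000)
ω₁ − ω₀ = (-0.02600000, 0.01146667, 0.00416667)
I·α + gyro = (-0.0400, 0.0700, -0.0300)

F = (-3.7000, 0.9000, -0.3000)
τ = (-0.0400, 0.0700, -0.0300)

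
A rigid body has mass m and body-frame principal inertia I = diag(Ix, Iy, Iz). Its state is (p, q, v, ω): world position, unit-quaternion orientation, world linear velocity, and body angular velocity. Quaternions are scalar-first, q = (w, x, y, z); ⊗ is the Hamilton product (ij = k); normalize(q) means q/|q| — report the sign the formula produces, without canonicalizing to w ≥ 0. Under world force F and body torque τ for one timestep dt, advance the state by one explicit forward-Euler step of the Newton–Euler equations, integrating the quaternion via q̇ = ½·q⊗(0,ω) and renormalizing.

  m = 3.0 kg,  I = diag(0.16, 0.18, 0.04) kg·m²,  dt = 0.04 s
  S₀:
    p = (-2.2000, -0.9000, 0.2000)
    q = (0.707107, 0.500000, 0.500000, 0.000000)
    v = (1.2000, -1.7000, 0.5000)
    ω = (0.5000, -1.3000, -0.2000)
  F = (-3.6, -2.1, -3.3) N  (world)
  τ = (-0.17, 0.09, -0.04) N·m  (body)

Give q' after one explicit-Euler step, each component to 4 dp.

Hamilton product q⊗(0,ω) = (0.4000000, 0.2535535, -0.8192391, -1.0414214)
q' = normalize(q + ½dt·q⊗(0,ω)) = (0.7148, 0.5049, 0.4834, -0.0208)

q' = (0.7148, 0.5049, 0.4834, -0.0208)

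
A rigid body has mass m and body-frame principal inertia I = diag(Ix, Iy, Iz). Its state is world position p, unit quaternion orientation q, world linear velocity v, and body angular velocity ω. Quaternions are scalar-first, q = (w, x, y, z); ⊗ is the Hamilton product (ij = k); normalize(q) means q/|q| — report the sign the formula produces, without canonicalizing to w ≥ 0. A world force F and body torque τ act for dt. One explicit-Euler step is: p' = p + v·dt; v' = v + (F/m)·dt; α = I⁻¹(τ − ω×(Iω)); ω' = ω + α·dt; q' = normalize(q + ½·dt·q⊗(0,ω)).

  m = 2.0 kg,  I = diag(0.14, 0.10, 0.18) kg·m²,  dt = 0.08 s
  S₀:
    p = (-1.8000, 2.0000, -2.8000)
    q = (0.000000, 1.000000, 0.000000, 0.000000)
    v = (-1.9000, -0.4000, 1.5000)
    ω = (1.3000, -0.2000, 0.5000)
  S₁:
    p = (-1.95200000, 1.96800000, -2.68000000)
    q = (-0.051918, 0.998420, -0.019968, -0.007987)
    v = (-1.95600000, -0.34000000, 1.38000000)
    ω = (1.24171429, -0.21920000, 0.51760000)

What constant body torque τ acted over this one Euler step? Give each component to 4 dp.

Δω = ω₁−ω₀ = (-0.05828571, -0.01920000, 0.01760000)
applied torque τ = (-0.1100, -0.0500, 0.0500)

τ = (-0.1100, -0.0500, 0.0500)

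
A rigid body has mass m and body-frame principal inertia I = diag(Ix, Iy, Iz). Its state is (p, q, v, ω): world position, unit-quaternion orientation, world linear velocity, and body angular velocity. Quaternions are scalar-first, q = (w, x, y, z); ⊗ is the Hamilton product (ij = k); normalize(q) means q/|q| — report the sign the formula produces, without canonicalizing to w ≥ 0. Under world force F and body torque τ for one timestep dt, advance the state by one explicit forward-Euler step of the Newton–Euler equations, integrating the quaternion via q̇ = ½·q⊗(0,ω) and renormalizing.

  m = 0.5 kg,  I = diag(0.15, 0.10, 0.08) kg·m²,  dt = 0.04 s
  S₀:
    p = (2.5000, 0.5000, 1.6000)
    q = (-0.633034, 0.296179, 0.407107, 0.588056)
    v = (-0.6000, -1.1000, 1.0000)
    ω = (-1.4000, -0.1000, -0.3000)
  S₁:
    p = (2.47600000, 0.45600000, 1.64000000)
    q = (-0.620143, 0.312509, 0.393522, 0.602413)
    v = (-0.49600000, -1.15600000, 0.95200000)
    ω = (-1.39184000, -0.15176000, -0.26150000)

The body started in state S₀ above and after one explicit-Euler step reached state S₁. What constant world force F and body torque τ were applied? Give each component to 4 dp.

F = (1.3000, -0.7000, -0.6000)
τ = (0.0300, -0.1000, 0.0700)

v₁ − v₀ = (0.10400000, -0.05600000, -0.04800000)
applied force F = (1.3000, -0.7000, -0.6000)
rate change Δω = (0.00816000, -0.05176000, 0.03850000)
applied torque τ = (0.0300, -0.1000, 0.0700)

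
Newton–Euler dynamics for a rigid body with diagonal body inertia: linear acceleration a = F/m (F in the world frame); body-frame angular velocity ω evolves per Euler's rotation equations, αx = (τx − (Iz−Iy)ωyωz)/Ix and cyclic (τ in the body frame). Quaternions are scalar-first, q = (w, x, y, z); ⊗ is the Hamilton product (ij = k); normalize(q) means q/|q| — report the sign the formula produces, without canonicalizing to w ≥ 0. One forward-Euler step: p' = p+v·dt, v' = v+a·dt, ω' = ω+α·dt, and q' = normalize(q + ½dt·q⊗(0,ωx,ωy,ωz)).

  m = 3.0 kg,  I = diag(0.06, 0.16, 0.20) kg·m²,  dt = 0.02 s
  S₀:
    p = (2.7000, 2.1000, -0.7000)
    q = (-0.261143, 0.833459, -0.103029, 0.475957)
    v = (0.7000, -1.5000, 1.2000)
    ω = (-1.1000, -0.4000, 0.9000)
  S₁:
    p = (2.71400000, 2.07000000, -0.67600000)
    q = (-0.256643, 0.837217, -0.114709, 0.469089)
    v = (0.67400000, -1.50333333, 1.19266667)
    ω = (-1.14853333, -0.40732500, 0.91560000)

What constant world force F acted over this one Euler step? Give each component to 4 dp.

F = (-3.9000, -0.5000, -1.1000)

velocity change Δv = (-0.02600000, -0.00333333, -0.00733333)
m·(v₁−v₀)/dt = (-3.9000, -0.5000, -1.1000)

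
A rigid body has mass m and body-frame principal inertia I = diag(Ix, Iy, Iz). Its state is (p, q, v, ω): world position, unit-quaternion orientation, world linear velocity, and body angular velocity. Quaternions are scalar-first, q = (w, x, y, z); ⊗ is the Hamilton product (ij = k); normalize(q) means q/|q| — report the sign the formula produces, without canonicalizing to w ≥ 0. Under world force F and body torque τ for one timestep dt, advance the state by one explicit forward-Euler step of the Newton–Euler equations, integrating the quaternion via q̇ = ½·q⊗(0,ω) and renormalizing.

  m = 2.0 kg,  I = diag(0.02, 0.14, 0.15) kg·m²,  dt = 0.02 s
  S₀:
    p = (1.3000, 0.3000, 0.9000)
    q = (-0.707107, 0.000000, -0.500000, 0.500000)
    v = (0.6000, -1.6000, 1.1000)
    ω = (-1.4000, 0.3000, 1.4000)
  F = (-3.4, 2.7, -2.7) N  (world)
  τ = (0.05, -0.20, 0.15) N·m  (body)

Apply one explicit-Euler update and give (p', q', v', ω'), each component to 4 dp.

(τ − ω×Iω)/I = (2.2900, -3.2486, 1.3360)
ω' = ω + α·dt = (-1.3542, 0.2350, 1.4267)
Hamilton product q⊗(0,ω) = (-0.5500000, 0.1399498, -0.9121321, -1.6899498)
q + ½dt·q⊗(0,ω), renormalized = (-0.7125, 0.0014, -0.5090, 0.4830)
linear accel F/m = (-1.7000, 1.3500, -1.3500)
p + v·dt = (1.3120, 0.2680, 0.9220)
new velocity v' = (0.5660, -1.5730, 1.0730)

p' = (1.3120, 0.2680, 0.9220)
q' = (-0.7125, 0.0014, -0.5090, 0.4830)
v' = (0.5660, -1.5730, 1.0730)
ω' = (-1.3542, 0.2350, 1.4267)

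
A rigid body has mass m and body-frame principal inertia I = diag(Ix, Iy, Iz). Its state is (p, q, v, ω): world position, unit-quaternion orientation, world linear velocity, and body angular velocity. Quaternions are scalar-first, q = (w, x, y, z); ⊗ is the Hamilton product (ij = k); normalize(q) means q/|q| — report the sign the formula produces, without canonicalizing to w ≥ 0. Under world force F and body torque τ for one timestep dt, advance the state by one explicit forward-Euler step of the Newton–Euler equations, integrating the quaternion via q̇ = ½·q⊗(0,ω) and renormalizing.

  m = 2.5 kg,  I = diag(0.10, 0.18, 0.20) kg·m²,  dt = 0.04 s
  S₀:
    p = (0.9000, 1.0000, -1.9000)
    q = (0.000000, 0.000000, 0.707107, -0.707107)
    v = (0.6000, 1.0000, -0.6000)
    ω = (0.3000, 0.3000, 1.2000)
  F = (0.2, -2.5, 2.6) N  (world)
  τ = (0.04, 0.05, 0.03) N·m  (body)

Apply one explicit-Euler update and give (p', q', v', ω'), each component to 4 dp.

gyro term ω×Iω = (0.0072, -0.0360, 0.0072)
(τ − ω×Iω)/I = (0.3280, 0.4778, 0.1140)
ω + α·dt = (0.3131, 0.3191, 1.2046)
q⊗(0,ω) = (0.6363963, 1.0606605, -0.2121321, -0.2121321)
updated quaternion q' = (0.0127, 0.0212, 0.7026, -0.7111)
a = (0.0800, -1.0000, 1.0400)
p + v·dt = (0.9240, 1.0400, -1.9240)
v + (F/m)dt = (0.6032, 0.9600, -0.5584)

p' = (0.9240, 1.0400, -1.9240)
q' = (0.0127, 0.0212, 0.7026, -0.7111)
v' = (0.6032, 0.9600, -0.5584)
ω' = (0.3131, 0.3191, 1.2046)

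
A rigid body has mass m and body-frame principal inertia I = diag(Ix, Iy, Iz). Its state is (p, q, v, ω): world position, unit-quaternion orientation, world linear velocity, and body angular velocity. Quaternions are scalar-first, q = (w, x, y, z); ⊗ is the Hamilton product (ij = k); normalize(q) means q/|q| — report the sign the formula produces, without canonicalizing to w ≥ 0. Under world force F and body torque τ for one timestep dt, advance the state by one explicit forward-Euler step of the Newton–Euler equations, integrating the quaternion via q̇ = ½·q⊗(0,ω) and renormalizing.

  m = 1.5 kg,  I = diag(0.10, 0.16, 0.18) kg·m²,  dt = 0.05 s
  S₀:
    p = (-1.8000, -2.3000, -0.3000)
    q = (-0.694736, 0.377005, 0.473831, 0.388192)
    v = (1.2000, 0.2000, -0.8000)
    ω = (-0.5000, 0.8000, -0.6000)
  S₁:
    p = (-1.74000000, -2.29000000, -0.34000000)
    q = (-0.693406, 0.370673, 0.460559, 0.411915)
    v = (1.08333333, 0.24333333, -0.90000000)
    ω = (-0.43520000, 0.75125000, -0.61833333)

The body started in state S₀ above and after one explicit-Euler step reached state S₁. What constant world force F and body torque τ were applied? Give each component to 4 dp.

velocity change Δv = (-0.11666667, 0.04333333, -0.10000000)
F = m·Δv/dt = (-3.5000, 1.3000, -3.0000)
rate change Δω = (0.06480000, -0.04875000, -0.01833333)
applied torque τ = (0.1200, -0.1800, -0.0900)

F = (-3.5000, 1.3000, -3.0000)
τ = (0.1200, -0.1800, -0.0900)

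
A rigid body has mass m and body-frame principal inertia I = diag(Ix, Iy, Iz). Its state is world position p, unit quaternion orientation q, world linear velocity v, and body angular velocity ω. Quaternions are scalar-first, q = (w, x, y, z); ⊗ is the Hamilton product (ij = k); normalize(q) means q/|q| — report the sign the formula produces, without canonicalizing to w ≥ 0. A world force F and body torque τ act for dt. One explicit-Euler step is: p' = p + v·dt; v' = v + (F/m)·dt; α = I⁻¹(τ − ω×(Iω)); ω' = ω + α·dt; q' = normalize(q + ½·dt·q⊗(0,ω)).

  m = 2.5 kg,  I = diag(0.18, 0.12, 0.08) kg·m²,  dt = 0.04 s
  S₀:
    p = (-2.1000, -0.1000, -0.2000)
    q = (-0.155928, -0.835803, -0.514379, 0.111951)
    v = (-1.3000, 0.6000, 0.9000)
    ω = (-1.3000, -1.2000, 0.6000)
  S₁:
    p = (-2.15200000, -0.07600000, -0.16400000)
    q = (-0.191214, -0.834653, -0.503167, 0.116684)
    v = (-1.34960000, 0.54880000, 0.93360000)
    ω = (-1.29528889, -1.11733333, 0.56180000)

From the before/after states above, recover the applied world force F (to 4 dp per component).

F = (-3.1000, -3.2000, 2.1000)

v₁ − v₀ = (-0.04960000, -0.05120000, 0.03360000)
F = m·Δv/dt = (-3.1000, -3.2000, 2.1000)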